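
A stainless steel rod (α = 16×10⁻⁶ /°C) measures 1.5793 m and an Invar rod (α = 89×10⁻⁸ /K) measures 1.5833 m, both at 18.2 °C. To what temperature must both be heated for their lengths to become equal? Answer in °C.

Equal length when α₁L₁ΔT − α₂L₂ΔT = L₂ − L₁ = 4.00×10⁻³ m
α₁L₁ = 2.52688×10⁻⁵, α₂L₂ = 1.409137×10⁻⁶ → Δ(αL) = 2.3859663×10⁻⁵ m/K
ΔT = 4.00×10⁻³ / 2.3859663×10⁻⁵ = 167.647 K, so T = 18.2 + 167.647 = 185.847 °C

T = 185.8 °C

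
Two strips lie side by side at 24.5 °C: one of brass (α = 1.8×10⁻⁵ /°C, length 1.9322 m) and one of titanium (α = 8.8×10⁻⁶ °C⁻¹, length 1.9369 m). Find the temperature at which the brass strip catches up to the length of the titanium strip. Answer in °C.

T = 289.5 °C

L₁(1 + α₁ΔT) = L₂(1 + α₂ΔT) ⇒ ΔT = (L₂ − L₁)/(α₁L₁ − α₂L₂)
L₂ − L₁ = 1.9369 − 1.9322 = 4.70×10⁻³ m
α₁L₁ − α₂L₂ = 1.8×10⁻⁵×1.9322 − 8.8×10⁻⁶×1.9369 = 1.773488×10⁻⁵ m/K
ΔT = 4.70×10⁻³ / 1.773488×10⁻⁵ = 265.014 K
T = 24.5 + 265.014 = 289.514 °C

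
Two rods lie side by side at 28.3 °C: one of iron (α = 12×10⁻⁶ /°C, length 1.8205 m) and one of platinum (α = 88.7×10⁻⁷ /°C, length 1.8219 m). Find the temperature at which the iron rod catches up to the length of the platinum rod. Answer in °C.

L₁(1 + α₁ΔT) = L₂(1 + α₂ΔT) ⇒ ΔT = (L₂ − L₁)/(α₁L₁ − α₂L₂)
L₂ − L₁ = 1.8219 − 1.8205 = 1.40×10⁻³ m
α₁L₁ − α₂L₂ = 12×10⁻⁶×1.8205 − 88.7×10⁻⁷×1.8219 = 5.685747×10⁻⁶ m/K
ΔT = 1.40×10⁻³ / 5.685747×10⁻⁶ = 246.230 K
T = 28.3 + 246.230 = 274.530 °C

T = 274.5 °C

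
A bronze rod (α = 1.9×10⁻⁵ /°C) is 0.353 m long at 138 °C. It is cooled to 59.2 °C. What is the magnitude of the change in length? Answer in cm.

|ΔT| = |59.2 − 138| = 78.8 K
ΔL = αL₀ΔT = (1.9×10⁻⁵)(0.353)(78.8) = 5.29×10⁻⁴ m

ΔL = 0.0529 cm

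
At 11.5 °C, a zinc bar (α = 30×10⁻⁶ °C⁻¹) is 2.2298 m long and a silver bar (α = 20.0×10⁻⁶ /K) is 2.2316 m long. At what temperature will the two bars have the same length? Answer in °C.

T = 92.36 °C

L₁(1 + α₁ΔT) = L₂(1 + α₂ΔT) ⇒ ΔT = (L₂ − L₁)/(α₁L₁ − α₂L₂)
L₂ − L₁ = 2.2316 − 2.2298 = 1.80×10⁻³ m
α₁L₁ − α₂L₂ = 30×10⁻⁶×2.2298 − 20.0×10⁻⁶×2.2316 = 2.2262×10⁻⁵ m/K
ΔT = 1.80×10⁻³ / 2.2262×10⁻⁵ = 80.8553 K
T = 11.5 + 80.8553 = 92.3553 °C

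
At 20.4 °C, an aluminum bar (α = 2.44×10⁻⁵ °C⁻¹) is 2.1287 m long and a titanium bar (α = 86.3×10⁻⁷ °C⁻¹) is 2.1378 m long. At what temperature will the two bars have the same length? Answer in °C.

T = 292.1 °C

Equal length when α₁L₁ΔT − α₂L₂ΔT = L₂ − L₁ = 9.10×10⁻³ m
α₁L₁ = 5.194028×10⁻⁵, α₂L₂ = 1.8449214×10⁻⁵ → Δ(αL) = 3.3491066×10⁻⁵ m/K
ΔT = 9.10×10⁻³ / 3.3491066×10⁻⁵ = 271.714 K, so T = 20.4 + 271.714 = 292.114 °C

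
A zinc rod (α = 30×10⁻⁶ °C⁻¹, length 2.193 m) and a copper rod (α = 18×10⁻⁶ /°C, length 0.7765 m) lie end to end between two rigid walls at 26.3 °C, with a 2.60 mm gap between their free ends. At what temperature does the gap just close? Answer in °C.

T = 58.9 °C

Gap closes when ΔL₁ + ΔL₂ = 2.60 mm = 2.60×10⁻³ m
(α₁L₁ + α₂L₂)ΔT = g
α₁L₁ + α₂L₂ = 30×10⁻⁶×2.193 + 18×10⁻⁶×0.7765 = 7.9767×10⁻⁵ m/K
ΔT = 2.60×10⁻³ / 7.9767×10⁻⁵ = 32.595 K
T = 26.3 + 32.595 = 58.895 °C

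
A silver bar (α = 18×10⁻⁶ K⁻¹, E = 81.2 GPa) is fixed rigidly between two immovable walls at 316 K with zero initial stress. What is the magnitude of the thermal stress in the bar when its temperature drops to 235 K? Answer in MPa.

Fully constrained: the free strain ε = αΔT is blocked, so σ = Eε = EαΔT.
|ΔT| = 81 K
σ = 81.2×10⁹ × 18×10⁻⁶ × 81 = 1.18×10⁸ Pa

σ = 118 MPa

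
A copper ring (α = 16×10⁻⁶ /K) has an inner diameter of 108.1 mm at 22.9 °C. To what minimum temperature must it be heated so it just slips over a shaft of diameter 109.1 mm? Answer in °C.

T = 601 °C

Required Δd = 109.1 − 108.1 = 1.0 mm
Δd = αd₀ΔT ⇒ ΔT = Δd/(αd₀) = 1.0 / (16×10⁻⁶ × 108.1) = 578.17 K
T_min = 22.9 + 578.17 = 601.07 °C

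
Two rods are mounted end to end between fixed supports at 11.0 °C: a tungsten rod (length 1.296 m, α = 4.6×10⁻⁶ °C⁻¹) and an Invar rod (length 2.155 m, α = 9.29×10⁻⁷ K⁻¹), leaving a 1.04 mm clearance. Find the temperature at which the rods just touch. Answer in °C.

T = 142 °C

Gap closes when ΔL₁ + ΔL₂ = 1.04 mm = 1.04×10⁻³ m
(α₁L₁ + α₂L₂)ΔT = g
α₁L₁ + α₂L₂ = 4.6×10⁻⁶×1.296 + 9.29×10⁻⁷×2.155 = 7.963595×10⁻⁶ m/K
ΔT = 1.04×10⁻³ / 7.963595×10⁻⁶ = 130.59 K
T = 11.0 + 130.59 = 141.59 °C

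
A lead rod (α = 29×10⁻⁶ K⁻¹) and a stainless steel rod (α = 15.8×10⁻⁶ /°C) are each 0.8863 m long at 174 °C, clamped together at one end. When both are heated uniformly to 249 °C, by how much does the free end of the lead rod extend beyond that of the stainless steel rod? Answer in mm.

0.877 mm

ΔT = 75 K
lead: ΔL = 29×10⁻⁶ × 0.8863 m × 75 = 1.9277×10⁻³ m = 1.9277 mm
stainless steel: ΔL = 15.8×10⁻⁶ × 0.8863 m × 75 = 1.0503×10⁻³ m = 1.0503 mm
difference = 1.9277 − 1.0503 = 0.8774 mm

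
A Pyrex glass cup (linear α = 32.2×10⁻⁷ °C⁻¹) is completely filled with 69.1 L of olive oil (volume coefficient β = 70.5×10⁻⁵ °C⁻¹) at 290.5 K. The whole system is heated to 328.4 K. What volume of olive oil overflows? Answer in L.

The cup also expands: β_container ≈ 3α = 9.66×10⁻⁶ /K
Net overflow = V₀(β_liq − 3α_cont)ΔT
β − 3α = 7.05×10⁻⁴ − 9.66×10⁻⁶ = 6.9534×10⁻⁴ /K; ΔT = 37.9 K
ΔV = 69.1 × 6.9534×10⁻⁴ × 37.9 = 1.82 L

1.82 L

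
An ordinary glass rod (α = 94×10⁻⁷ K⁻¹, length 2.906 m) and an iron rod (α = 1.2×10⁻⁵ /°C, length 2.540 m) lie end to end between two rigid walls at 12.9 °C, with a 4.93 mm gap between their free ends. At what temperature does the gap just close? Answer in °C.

Gap closes when ΔL₁ + ΔL₂ = 4.93 mm = 4.93×10⁻³ m
(α₁L₁ + α₂L₂)ΔT = g
α₁L₁ + α₂L₂ = 94×10⁻⁷×2.906 + 1.2×10⁻⁵×2.540 = 5.77964×10⁻⁵ m/K
ΔT = 4.93×10⁻³ / 5.77964×10⁻⁵ = 85.299 K
T = 12.9 + 85.299 = 98.199 °C

T = 98.2 °C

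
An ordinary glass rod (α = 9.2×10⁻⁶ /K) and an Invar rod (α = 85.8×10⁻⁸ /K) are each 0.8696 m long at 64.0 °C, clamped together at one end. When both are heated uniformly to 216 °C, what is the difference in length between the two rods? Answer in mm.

ΔT = 152.0 K
ordinary glass: ΔL = 9.2×10⁻⁶ × 0.8696 m × 152.0 = 1.2160×10⁻³ m = 1.2160 mm
Invar: ΔL = 85.8×10⁻⁸ × 0.8696 m × 152.0 = 1.1341×10⁻⁴ m = 0.11341 mm
difference = 1.2160 − 0.11341 = 1.10259 mm

1.10 mm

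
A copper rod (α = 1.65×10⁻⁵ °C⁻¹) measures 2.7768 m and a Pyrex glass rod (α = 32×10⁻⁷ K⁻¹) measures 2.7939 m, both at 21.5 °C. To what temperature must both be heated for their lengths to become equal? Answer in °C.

Equal length when α₁L₁ΔT − α₂L₂ΔT = L₂ − L₁ = 1.71×10⁻² m
α₁L₁ = 4.58172×10⁻⁵, α₂L₂ = 8.94048×10⁻⁶ → Δ(αL) = 3.687672×10⁻⁵ m/K
ΔT = 1.71×10⁻² / 3.687672×10⁻⁵ = 463.707 K, so T = 21.5 + 463.707 = 485.207 °C

T = 485.2 °C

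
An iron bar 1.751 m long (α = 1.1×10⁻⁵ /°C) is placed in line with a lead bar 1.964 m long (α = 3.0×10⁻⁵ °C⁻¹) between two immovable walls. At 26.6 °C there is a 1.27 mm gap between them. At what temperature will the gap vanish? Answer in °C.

α₁L₁ = 1.9261×10⁻⁵ m/K, α₂L₂ = 5.892×10⁻⁵ m/K → total 7.8181×10⁻⁵ m/K
ΔT = g/(α₁L₁+α₂L₂) = 1.27×10⁻³ / 7.8181×10⁻⁵ = 16.244 K
T = 26.6 + 16.244 = 42.844 °C

T = 42.8 °C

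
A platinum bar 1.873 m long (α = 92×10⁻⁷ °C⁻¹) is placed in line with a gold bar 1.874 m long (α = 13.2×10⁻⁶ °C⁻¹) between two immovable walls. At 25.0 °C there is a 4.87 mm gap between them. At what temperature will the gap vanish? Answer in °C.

Gap closes when ΔL₁ + ΔL₂ = 4.87 mm = 4.87×10⁻³ m
(α₁L₁ + α₂L₂)ΔT = g
α₁L₁ + α₂L₂ = 92×10⁻⁷×1.873 + 13.2×10⁻⁶×1.874 = 4.19684×10⁻⁵ m/K
ΔT = 4.87×10⁻³ / 4.19684×10⁻⁵ = 116.04 K
T = 25.0 + 116.04 = 141.04 °C

T = 141 °C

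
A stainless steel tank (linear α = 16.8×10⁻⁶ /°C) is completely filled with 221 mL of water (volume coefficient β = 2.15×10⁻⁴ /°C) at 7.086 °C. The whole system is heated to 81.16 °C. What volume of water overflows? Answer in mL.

2.69 mL

The tank also expands: β_container ≈ 3α = 5.04×10⁻⁵ /K
Net overflow = V₀(β_liq − 3α_cont)ΔT
β − 3α = 2.15×10⁻⁴ − 5.04×10⁻⁵ = 1.646×10⁻⁴ /K; ΔT = 74.074 K
ΔV = 221 × 1.646×10⁻⁴ × 74.074 = 2.69 mL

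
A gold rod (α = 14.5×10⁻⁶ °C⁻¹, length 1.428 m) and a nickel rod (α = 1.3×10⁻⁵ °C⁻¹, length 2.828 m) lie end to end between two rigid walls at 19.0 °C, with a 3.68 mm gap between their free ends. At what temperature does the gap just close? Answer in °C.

α₁L₁ = 2.0706×10⁻⁵ m/K, α₂L₂ = 3.6764×10⁻⁵ m/K → total 5.747×10⁻⁵ m/K
ΔT = g/(α₁L₁+α₂L₂) = 3.68×10⁻³ / 5.747×10⁻⁵ = 64.033 K
T = 19.0 + 64.033 = 83.033 °C

T = 83.0 °C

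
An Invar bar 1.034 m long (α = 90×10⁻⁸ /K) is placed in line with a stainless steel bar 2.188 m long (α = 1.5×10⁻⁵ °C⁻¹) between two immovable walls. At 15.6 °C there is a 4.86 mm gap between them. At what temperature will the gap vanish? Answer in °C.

Gap closes when ΔL₁ + ΔL₂ = 4.86 mm = 4.86×10⁻³ m
(α₁L₁ + α₂L₂)ΔT = g
α₁L₁ + α₂L₂ = 90×10⁻⁸×1.034 + 1.5×10⁻⁵×2.188 = 3.37506×10⁻⁵ m/K
ΔT = 4.86×10⁻³ / 3.37506×10⁻⁵ = 144.00 K
T = 15.6 + 144.00 = 159.60 °C

T = 160 °C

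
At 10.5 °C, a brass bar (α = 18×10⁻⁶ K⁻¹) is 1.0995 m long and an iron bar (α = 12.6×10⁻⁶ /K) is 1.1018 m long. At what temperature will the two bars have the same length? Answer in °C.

T = 399.8 °C

L₁(1 + α₁ΔT) = L₂(1 + α₂ΔT) ⇒ ΔT = (L₂ − L₁)/(α₁L₁ − α₂L₂)
L₂ − L₁ = 1.1018 − 1.0995 = 2.30×10⁻³ m
α₁L₁ − α₂L₂ = 18×10⁻⁶×1.0995 − 12.6×10⁻⁶×1.1018 = 5.90832×10⁻⁶ m/K
ΔT = 2.30×10⁻³ / 5.90832×10⁻⁶ = 389.282 K
T = 10.5 + 389.282 = 399.782 °C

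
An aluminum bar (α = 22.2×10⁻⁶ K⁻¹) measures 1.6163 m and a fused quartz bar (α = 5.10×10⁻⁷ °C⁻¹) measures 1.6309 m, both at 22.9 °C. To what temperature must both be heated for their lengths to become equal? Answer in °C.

Equal length when α₁L₁ΔT − α₂L₂ΔT = L₂ − L₁ = 1.46×10⁻² m
α₁L₁ = 3.588186×10⁻⁵, α₂L₂ = 8.31759×10⁻⁷ → Δ(αL) = 3.5050101×10⁻⁵ m/K
ΔT = 1.46×10⁻² / 3.5050101×10⁻⁵ = 416.547 K, so T = 22.9 + 416.547 = 439.447 °C

T = 439.4 °C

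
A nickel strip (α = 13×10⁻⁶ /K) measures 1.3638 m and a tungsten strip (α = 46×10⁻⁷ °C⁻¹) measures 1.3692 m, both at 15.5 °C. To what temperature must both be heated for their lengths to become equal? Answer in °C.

T = 487.9 °C

Equal length when α₁L₁ΔT − α₂L₂ΔT = L₂ − L₁ = 5.40×10⁻³ m
α₁L₁ = 1.77294×10⁻⁵, α₂L₂ = 6.29832×10⁻⁶ → Δ(αL) = 1.143108×10⁻⁵ m/K
ΔT = 5.40×10⁻³ / 1.143108×10⁻⁵ = 472.396 K, so T = 15.5 + 472.396 = 487.896 °C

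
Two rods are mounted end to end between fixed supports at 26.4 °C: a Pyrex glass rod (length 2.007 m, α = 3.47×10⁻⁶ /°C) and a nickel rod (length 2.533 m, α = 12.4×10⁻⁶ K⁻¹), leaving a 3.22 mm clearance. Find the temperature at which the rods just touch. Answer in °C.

T = 110 °C

α₁L₁ = 6.96429×10⁻⁶ m/K, α₂L₂ = 3.14092×10⁻⁵ m/K → total 3.837349×10⁻⁵ m/K
ΔT = g/(α₁L₁+α₂L₂) = 3.22×10⁻³ / 3.837349×10⁻⁵ = 83.91 K
T = 26.4 + 83.91 = 110.31 °C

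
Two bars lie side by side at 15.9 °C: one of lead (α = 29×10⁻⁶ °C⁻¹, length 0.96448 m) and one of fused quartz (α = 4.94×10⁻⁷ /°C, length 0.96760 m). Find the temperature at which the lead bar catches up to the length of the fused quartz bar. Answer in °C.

T = 129.4 °C

L₁(1 + α₁ΔT) = L₂(1 + α₂ΔT) ⇒ ΔT = (L₂ − L₁)/(α₁L₁ − α₂L₂)
L₂ − L₁ = 0.96760 − 0.96448 = 3.12×10⁻³ m
α₁L₁ − α₂L₂ = 29×10⁻⁶×0.96448 − 4.94×10⁻⁷×0.96760 = 2.74919256×10⁻⁵ m/K
ΔT = 3.12×10⁻³ / 2.74919256×10⁻⁵ = 113.488 K
T = 15.9 + 113.488 = 129.388 °C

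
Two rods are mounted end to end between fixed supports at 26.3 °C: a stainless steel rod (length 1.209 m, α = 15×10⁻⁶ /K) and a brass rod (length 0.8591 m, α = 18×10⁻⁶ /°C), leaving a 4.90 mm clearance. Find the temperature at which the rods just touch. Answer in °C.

α₁L₁ = 1.8135×10⁻⁵ m/K, α₂L₂ = 1.54638×10⁻⁵ m/K → total 3.35988×10⁻⁵ m/K
ΔT = g/(α₁L₁+α₂L₂) = 4.90×10⁻³ / 3.35988×10⁻⁵ = 145.84 K
T = 26.3 + 145.84 = 172.14 °C

T = 172 °C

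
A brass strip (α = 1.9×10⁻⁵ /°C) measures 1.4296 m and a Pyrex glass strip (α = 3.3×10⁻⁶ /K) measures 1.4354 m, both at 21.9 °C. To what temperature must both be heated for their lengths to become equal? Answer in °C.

L₁(1 + α₁ΔT) = L₂(1 + α₂ΔT) ⇒ ΔT = (L₂ − L₁)/(α₁L₁ − α₂L₂)
L₂ − L₁ = 1.4354 − 1.4296 = 5.80×10⁻³ m
α₁L₁ − α₂L₂ = 1.9×10⁻⁵×1.4296 − 3.3×10⁻⁶×1.4354 = 2.242558×10⁻⁵ m/K
ΔT = 5.80×10⁻³ / 2.242558×10⁻⁵ = 258.633 K
T = 21.9 + 258.633 = 280.533 °C

T = 280.5 °C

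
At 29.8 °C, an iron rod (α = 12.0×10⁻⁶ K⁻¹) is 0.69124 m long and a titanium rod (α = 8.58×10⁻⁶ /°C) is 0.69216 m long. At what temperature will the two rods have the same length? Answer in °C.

T = 420.3 °C

L₁(1 + α₁ΔT) = L₂(1 + α₂ΔT) ⇒ ΔT = (L₂ − L₁)/(α₁L₁ − α₂L₂)
L₂ − L₁ = 0.69216 − 0.69124 = 9.20×10⁻⁴ m
α₁L₁ − α₂L₂ = 12.0×10⁻⁶×0.69124 − 8.58×10⁻⁶×0.69216 = 2.3561472×10⁻⁶ m/K
ΔT = 9.20×10⁻⁴ / 2.3561472×10⁻⁶ = 390.468 K
T = 29.8 + 390.468 = 420.268 °C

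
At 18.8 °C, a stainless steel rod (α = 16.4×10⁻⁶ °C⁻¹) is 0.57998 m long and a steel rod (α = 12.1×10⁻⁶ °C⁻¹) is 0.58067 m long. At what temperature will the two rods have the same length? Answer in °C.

Equal length when α₁L₁ΔT − α₂L₂ΔT = L₂ − L₁ = 6.90×10⁻⁴ m
α₁L₁ = 9.511672×10⁻⁶, α₂L₂ = 7.026107×10⁻⁶ → Δ(αL) = 2.485565×10⁻⁶ m/K
ΔT = 6.90×10⁻⁴ / 2.485565×10⁻⁶ = 277.603 K, so T = 18.8 + 277.603 = 296.403 °C

T = 296.4 °C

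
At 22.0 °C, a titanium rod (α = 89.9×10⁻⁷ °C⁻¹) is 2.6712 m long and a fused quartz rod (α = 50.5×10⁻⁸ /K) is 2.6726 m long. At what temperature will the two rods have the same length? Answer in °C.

Equal length when α₁L₁ΔT − α₂L₂ΔT = L₂ − L₁ = 1.40×10⁻³ m
α₁L₁ = 2.4014088×10⁻⁵, α₂L₂ = 1.349663×10⁻⁶ → Δ(αL) = 2.2664425×10⁻⁵ m/K
ΔT = 1.40×10⁻³ / 2.2664425×10⁻⁵ = 61.7708 K, so T = 22.0 + 61.7708 = 83.7708 °C

T = 83.77 °C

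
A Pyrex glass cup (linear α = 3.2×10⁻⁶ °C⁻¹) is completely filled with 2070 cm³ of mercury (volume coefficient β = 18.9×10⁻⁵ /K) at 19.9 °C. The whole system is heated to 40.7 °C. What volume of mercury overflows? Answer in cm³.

7.72 cm³

The cup also expands: β_container ≈ 3α = 9.6×10⁻⁶ /K
Net overflow = V₀(β_liq − 3α_cont)ΔT
β − 3α = 1.89×10⁻⁴ − 9.6×10⁻⁶ = 1.794×10⁻⁴ /K; ΔT = 20.8 K
ΔV = 2070 × 1.794×10⁻⁴ × 20.8 = 7.72 cm³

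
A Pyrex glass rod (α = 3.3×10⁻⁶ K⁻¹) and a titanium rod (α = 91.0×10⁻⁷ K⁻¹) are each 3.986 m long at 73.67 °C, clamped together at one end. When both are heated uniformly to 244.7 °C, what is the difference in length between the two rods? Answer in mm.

3.95 mm

ΔT = 171.03 K
Pyrex glass: ΔL = 3.3×10⁻⁶ × 3.986 m × 171.03 = 2.2497×10⁻³ m = 2.2497 mm
titanium: ΔL = 91.0×10⁻⁷ × 3.986 m × 171.03 = 6.2037×10⁻³ m = 6.2037 mm
difference = 6.2037 − 2.2497 = 3.9540 mm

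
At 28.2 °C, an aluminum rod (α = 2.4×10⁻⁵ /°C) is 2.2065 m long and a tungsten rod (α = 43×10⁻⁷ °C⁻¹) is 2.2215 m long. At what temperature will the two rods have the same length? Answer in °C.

T = 373.8 °C

L₁(1 + α₁ΔT) = L₂(1 + α₂ΔT) ⇒ ΔT = (L₂ − L₁)/(α₁L₁ − α₂L₂)
L₂ − L₁ = 2.2215 − 2.2065 = 1.50×10⁻² m
α₁L₁ − α₂L₂ = 2.4×10⁻⁵×2.2065 − 43×10⁻⁷×2.2215 = 4.340355×10⁻⁵ m/K
ΔT = 1.50×10⁻² / 4.340355×10⁻⁵ = 345.594 K
T = 28.2 + 345.594 = 373.794 °C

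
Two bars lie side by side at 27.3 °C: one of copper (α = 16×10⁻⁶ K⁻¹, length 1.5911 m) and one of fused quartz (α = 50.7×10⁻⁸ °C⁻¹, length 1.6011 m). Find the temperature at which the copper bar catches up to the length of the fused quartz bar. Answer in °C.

Equal length when α₁L₁ΔT − α₂L₂ΔT = L₂ − L₁ = 1.00×10⁻² m
α₁L₁ = 2.54576×10⁻⁵, α₂L₂ = 8.117577×10⁻⁷ → Δ(αL) = 2.46458423×10⁻⁵ m/K
ΔT = 1.00×10⁻² / 2.46458423×10⁻⁵ = 405.748 K, so T = 27.3 + 405.748 = 433.048 °C

T = 433.0 °C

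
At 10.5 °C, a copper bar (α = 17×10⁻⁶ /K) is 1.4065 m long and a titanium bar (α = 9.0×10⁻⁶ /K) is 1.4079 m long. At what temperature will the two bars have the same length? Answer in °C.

L₁(1 + α₁ΔT) = L₂(1 + α₂ΔT) ⇒ ΔT = (L₂ − L₁)/(α₁L₁ − α₂L₂)
L₂ − L₁ = 1.4079 − 1.4065 = 1.40×10⁻³ m
α₁L₁ − α₂L₂ = 17×10⁻⁶×1.4065 − 9.0×10⁻⁶×1.4079 = 1.12394×10⁻⁵ m/K
ΔT = 1.40×10⁻³ / 1.12394×10⁻⁵ = 124.562 K
T = 10.5 + 124.562 = 135.062 °C

T = 135.1 °C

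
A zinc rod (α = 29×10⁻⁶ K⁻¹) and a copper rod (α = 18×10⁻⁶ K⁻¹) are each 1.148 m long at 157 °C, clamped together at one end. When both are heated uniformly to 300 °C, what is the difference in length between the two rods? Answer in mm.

ΔT = 143 K
zinc: ΔL = 29×10⁻⁶ × 1.148 m × 143 = 4.7608×10⁻³ m = 4.7608 mm
copper: ΔL = 18×10⁻⁶ × 1.148 m × 143 = 2.9550×10⁻³ m = 2.9550 mm
difference = 4.7608 − 2.9550 = 1.8058 mm

1.81 mm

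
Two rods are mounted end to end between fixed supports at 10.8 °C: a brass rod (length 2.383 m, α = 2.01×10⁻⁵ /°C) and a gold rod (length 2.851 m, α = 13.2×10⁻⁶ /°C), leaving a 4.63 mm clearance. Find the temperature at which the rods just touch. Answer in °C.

T = 64.9 °C

Gap closes when ΔL₁ + ΔL₂ = 4.63 mm = 4.63×10⁻³ m
(α₁L₁ + α₂L₂)ΔT = g
α₁L₁ + α₂L₂ = 2.01×10⁻⁵×2.383 + 13.2×10⁻⁶×2.851 = 8.55315×10⁻⁵ m/K
ΔT = 4.63×10⁻³ / 8.55315×10⁻⁵ = 54.132 K
T = 10.8 + 54.132 = 64.932 °C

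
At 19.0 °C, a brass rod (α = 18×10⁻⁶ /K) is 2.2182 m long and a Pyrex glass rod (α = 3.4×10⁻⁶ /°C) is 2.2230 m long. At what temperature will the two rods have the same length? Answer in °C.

T = 167.3 °C

L₁(1 + α₁ΔT) = L₂(1 + α₂ΔT) ⇒ ΔT = (L₂ − L₁)/(α₁L₁ − α₂L₂)
L₂ − L₁ = 2.2230 − 2.2182 = 4.80×10⁻³ m
α₁L₁ − α₂L₂ = 18×10⁻⁶×2.2182 − 3.4×10⁻⁶×2.2230 = 3.23694×10⁻⁵ m/K
ΔT = 4.80×10⁻³ / 3.23694×10⁻⁵ = 148.288 K
T = 19.0 + 148.288 = 167.288 °C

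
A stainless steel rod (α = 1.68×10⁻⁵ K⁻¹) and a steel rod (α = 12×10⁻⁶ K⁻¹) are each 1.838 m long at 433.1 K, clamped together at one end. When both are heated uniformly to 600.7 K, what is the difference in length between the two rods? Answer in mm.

1.48 mm

ΔT = 167.6 K
stainless steel: ΔL = 1.68×10⁻⁵ × 1.838 m × 167.6 = 5.1752×10⁻³ m = 5.1752 mm
steel: ΔL = 12×10⁻⁶ × 1.838 m × 167.6 = 3.6966×10⁻³ m = 3.6966 mm
difference = 5.1752 − 3.6966 = 1.4786 mm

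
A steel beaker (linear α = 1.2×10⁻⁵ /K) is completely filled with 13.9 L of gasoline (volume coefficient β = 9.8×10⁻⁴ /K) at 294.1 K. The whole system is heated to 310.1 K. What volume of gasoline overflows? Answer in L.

0.210 L

The beaker also expands: β_container ≈ 3α = 3.6×10⁻⁵ /K
Net overflow = V₀(β_liq − 3α_cont)ΔT
β − 3α = 9.80×10⁻⁴ − 3.6×10⁻⁵ = 9.44×10⁻⁴ /K; ΔT = 16.0 K
ΔV = 13.9 × 9.44×10⁻⁴ × 16.0 = 0.210 L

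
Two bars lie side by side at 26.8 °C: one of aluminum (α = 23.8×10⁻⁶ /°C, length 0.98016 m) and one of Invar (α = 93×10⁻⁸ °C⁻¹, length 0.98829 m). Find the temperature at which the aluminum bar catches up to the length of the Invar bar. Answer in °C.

T = 389.6 °C

L₁(1 + α₁ΔT) = L₂(1 + α₂ΔT) ⇒ ΔT = (L₂ − L₁)/(α₁L₁ − α₂L₂)
L₂ − L₁ = 0.98829 − 0.98016 = 8.13×10⁻³ m
α₁L₁ − α₂L₂ = 23.8×10⁻⁶×0.98016 − 93×10⁻⁸×0.98829 = 2.24086983×10⁻⁵ m/K
ΔT = 8.13×10⁻³ / 2.24086983×10⁻⁵ = 362.806 K
T = 26.8 + 362.806 = 389.606 °C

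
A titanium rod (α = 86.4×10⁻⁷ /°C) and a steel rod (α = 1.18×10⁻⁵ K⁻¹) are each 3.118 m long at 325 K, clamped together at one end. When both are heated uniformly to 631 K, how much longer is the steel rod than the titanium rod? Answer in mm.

ΔT = 306 K
titanium: ΔL = 86.4×10⁻⁷ × 3.118 m × 306 = 8.2435×10⁻³ m = 8.2435 mm
steel: ΔL = 1.18×10⁻⁵ × 3.118 m × 306 = 1.1258×10⁻² m = 11.258 mm
difference = 11.258 − 8.2435 = 3.0145 mm

3.01 mm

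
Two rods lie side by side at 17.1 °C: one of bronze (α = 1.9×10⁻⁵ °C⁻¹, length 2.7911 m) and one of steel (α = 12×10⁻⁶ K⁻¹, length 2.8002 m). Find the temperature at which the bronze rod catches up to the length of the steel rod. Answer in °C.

L₁(1 + α₁ΔT) = L₂(1 + α₂ΔT) ⇒ ΔT = (L₂ − L₁)/(α₁L₁ − α₂L₂)
L₂ − L₁ = 2.8002 − 2.7911 = 9.10×10⁻³ m
α₁L₁ − α₂L₂ = 1.9×10⁻⁵×2.7911 − 12×10⁻⁶×2.8002 = 1.94285×10⁻⁵ m/K
ΔT = 9.10×10⁻³ / 1.94285×10⁻⁵ = 468.384 K
T = 17.1 + 468.384 = 485.484 °C

T = 485.5 °C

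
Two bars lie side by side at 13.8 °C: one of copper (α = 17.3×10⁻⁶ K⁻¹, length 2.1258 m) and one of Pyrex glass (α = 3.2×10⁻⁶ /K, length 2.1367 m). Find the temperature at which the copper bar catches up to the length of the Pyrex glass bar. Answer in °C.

L₁(1 + α₁ΔT) = L₂(1 + α₂ΔT) ⇒ ΔT = (L₂ − L₁)/(α₁L₁ − α₂L₂)
L₂ − L₁ = 2.1367 − 2.1258 = 1.09×10⁻² m
α₁L₁ − α₂L₂ = 17.3×10⁻⁶×2.1258 − 3.2×10⁻⁶×2.1367 = 2.99389×10⁻⁵ m/K
ΔT = 1.09×10⁻² / 2.99389×10⁻⁵ = 364.075 K
T = 13.8 + 364.075 = 377.875 °C

T = 377.9 °C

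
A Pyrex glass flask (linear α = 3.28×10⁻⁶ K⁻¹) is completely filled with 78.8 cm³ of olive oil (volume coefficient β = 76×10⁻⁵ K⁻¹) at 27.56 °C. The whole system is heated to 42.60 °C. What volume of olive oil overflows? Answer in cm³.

0.889 cm³

The flask also expands: β_container ≈ 3α = 9.84×10⁻⁶ /K
Net overflow = V₀(β_liq − 3α_cont)ΔT
β − 3α = 7.60×10⁻⁴ − 9.84×10⁻⁶ = 7.5016×10⁻⁴ /K; ΔT = 15.04 K
ΔV = 78.8 × 7.5016×10⁻⁴ × 15.04 = 0.889 cm³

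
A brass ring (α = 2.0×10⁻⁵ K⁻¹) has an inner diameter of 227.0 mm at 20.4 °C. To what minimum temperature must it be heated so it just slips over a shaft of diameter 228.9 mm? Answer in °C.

T = 439 °C

Required Δd = 228.9 − 227.0 = 1.9 mm
Δd = αd₀ΔT ⇒ ΔT = Δd/(αd₀) = 1.9 / (2.0×10⁻⁵ × 227.0) = 418.50 K
T_min = 20.4 + 418.50 = 438.90 °C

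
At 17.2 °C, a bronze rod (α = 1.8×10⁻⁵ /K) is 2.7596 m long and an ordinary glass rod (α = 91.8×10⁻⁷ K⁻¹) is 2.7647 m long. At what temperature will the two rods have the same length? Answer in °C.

T = 227.1 °C

Equal length when α₁L₁ΔT − α₂L₂ΔT = L₂ − L₁ = 5.10×10⁻³ m
α₁L₁ = 4.96728×10⁻⁵, α₂L₂ = 2.5379946×10⁻⁵ → Δ(αL) = 2.4292854×10⁻⁵ m/K
ΔT = 5.10×10⁻³ / 2.4292854×10⁻⁵ = 209.938 K, so T = 17.2 + 209.938 = 227.138 °C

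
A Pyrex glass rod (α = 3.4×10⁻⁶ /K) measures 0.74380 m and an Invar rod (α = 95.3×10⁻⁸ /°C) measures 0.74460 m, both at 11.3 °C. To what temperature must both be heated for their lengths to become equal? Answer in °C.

T = 451.0 °C

Equal length when α₁L₁ΔT − α₂L₂ΔT = L₂ − L₁ = 8.00×10⁻⁴ m
α₁L₁ = 2.52892×10⁻⁶, α₂L₂ = 7.096038×10⁻⁷ → Δ(αL) = 1.8193162×10⁻⁶ m/K
ΔT = 8.00×10⁻⁴ / 1.8193162×10⁻⁶ = 439.726 K, so T = 11.3 + 439.726 = 451.026 °C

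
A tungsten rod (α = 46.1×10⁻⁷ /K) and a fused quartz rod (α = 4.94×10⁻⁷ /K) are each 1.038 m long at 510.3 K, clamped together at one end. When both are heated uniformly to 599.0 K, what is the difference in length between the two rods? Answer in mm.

0.379 mm

ΔT = 88.7 K
tungsten: ΔL = 46.1×10⁻⁷ × 1.038 m × 88.7 = 4.2445×10⁻⁴ m = 0.42445 mm
fused quartz: ΔL = 4.94×10⁻⁷ × 1.038 m × 88.7 = 4.5483×10⁻⁵ m = 0.045483 mm
difference = 0.42445 − 0.045483 = 0.378967 mm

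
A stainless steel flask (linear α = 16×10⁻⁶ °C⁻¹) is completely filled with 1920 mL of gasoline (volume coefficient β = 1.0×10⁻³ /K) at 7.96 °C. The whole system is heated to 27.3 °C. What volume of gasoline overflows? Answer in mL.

35.4 mL

The flask also expands: β_container ≈ 3α = 4.8×10⁻⁵ /K
Net overflow = V₀(β_liq − 3α_cont)ΔT
β − 3α = 1.00×10⁻³ − 4.8×10⁻⁵ = 9.52×10⁻⁴ /K; ΔT = 19.34 K
ΔV = 1920 × 9.52×10⁻⁴ × 19.34 = 35.4 mL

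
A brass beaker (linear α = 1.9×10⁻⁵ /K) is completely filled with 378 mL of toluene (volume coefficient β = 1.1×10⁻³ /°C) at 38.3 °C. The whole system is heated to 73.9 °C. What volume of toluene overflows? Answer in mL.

The beaker also expands: β_container ≈ 3α = 5.7×10⁻⁵ /K
Net overflow = V₀(β_liq − 3α_cont)ΔT
β − 3α = 1.10×10⁻³ − 5.7×10⁻⁵ = 1.043×10⁻³ /K; ΔT = 35.6 K
ΔV = 378 × 1.043×10⁻³ × 35.6 = 14.0 mL

14.0 mL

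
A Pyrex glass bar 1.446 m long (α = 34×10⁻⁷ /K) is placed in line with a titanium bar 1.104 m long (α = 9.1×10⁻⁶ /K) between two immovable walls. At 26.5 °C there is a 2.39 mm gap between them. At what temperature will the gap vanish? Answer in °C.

T = 186 °C

Gap closes when ΔL₁ + ΔL₂ = 2.39 mm = 2.39×10⁻³ m
(α₁L₁ + α₂L₂)ΔT = g
α₁L₁ + α₂L₂ = 34×10⁻⁷×1.446 + 9.1×10⁻⁶×1.104 = 1.49628×10⁻⁵ m/K
ΔT = 2.39×10⁻³ / 1.49628×10⁻⁵ = 159.73 K
T = 26.5 + 159.73 = 186.23 °C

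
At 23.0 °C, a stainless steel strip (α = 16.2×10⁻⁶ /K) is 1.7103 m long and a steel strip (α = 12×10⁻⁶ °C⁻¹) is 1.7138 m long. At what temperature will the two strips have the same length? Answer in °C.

T = 513.1 °C

Equal length when α₁L₁ΔT − α₂L₂ΔT = L₂ − L₁ = 3.50×10⁻³ m
α₁L₁ = 2.770686×10⁻⁵, α₂L₂ = 2.05656×10⁻⁵ → Δ(αL) = 7.14126×10⁻⁶ m/K
ΔT = 3.50×10⁻³ / 7.14126×10⁻⁶ = 490.110 K, so T = 23.0 + 490.110 = 513.110 °C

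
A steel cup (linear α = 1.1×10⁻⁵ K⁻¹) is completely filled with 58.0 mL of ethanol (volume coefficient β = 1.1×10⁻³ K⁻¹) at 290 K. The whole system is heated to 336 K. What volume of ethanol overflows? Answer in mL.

2.85 mL

The cup also expands: β_container ≈ 3α = 3.3×10⁻⁵ /K
Net overflow = V₀(β_liq − 3α_cont)ΔT
β − 3α = 1.10×10⁻³ − 3.3×10⁻⁵ = 1.067×10⁻³ /K; ΔT = 46 K
ΔV = 58.0 × 1.067×10⁻³ × 46 = 2.85 mL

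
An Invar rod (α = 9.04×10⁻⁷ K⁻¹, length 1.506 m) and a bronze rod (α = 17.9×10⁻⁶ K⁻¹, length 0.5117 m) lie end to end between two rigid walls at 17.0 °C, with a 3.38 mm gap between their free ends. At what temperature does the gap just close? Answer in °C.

T = 338 °C

α₁L₁ = 1.361424×10⁻⁶ m/K, α₂L₂ = 9.15943×10⁻⁶ m/K → total 1.0520854×10⁻⁵ m/K
ΔT = g/(α₁L₁+α₂L₂) = 3.38×10⁻³ / 1.0520854×10⁻⁵ = 321.27 K
T = 17.0 + 321.27 = 338.27 °C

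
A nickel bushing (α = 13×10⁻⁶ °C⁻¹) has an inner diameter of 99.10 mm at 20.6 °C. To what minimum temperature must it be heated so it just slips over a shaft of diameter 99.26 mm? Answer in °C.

T = 145 °C

Required Δd = 99.26 − 99.10 = 0.16 mm
Δd = αd₀ΔT ⇒ ΔT = Δd/(αd₀) = 0.16 / (13×10⁻⁶ × 99.10) = 124.19 K
T_min = 20.6 + 124.19 = 144.79 °C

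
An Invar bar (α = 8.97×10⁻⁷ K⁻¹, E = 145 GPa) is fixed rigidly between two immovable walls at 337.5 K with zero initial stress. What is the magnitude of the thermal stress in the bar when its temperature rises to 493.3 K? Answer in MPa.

σ = 20.3 MPa

Fully constrained: the free strain ε = αΔT is blocked, so σ = Eε = EαΔT.
|ΔT| = 155.8 K
σ = 145×10⁹ × 8.97×10⁻⁷ × 155.8 = 2.03×10⁷ Pa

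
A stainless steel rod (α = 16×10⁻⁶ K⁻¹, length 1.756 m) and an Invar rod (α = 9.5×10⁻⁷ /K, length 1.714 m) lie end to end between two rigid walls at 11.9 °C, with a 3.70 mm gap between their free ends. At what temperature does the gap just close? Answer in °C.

T = 136 °C

Gap closes when ΔL₁ + ΔL₂ = 3.70 mm = 3.70×10⁻³ m
(α₁L₁ + α₂L₂)ΔT = g
α₁L₁ + α₂L₂ = 16×10⁻⁶×1.756 + 9.5×10⁻⁷×1.714 = 2.97243×10⁻⁵ m/K
ΔT = 3.70×10⁻³ / 2.97243×10⁻⁵ = 124.48 K
T = 11.9 + 124.48 = 136.38 °C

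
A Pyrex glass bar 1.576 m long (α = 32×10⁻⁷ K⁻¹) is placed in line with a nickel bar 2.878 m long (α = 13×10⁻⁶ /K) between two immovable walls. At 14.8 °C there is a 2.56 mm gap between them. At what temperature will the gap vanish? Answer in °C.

α₁L₁ = 5.0432×10⁻⁶ m/K, α₂L₂ = 3.7414×10⁻⁵ m/K → total 4.24572×10⁻⁵ m/K
ΔT = g/(α₁L₁+α₂L₂) = 2.56×10⁻³ / 4.24572×10⁻⁵ = 60.296 K
T = 14.8 + 60.296 = 75.096 °C

T = 75.1 °C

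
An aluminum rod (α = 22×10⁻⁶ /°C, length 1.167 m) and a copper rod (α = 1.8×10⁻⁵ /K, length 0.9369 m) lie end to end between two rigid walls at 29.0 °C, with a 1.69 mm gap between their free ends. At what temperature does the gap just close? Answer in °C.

Gap closes when ΔL₁ + ΔL₂ = 1.69 mm = 1.69×10⁻³ m
(α₁L₁ + α₂L₂)ΔT = g
α₁L₁ + α₂L₂ = 22×10⁻⁶×1.167 + 1.8×10⁻⁵×0.9369 = 4.25382×10⁻⁵ m/K
ΔT = 1.69×10⁻³ / 4.25382×10⁻⁵ = 39.729 K
T = 29.0 + 39.729 = 68.729 °C

T = 68.7 °C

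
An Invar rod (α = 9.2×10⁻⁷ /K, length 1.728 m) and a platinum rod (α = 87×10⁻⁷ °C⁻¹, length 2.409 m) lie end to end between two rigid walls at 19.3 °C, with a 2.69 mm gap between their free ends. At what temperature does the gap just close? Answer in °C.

T = 139 °C

Gap closes when ΔL₁ + ΔL₂ = 2.69 mm = 2.69×10⁻³ m
(α₁L₁ + α₂L₂)ΔT = g
α₁L₁ + α₂L₂ = 9.2×10⁻⁷×1.728 + 87×10⁻⁷×2.409 = 2.254806×10⁻⁵ m/K
ΔT = 2.69×10⁻³ / 2.254806×10⁻⁵ = 119.30 K
T = 19.3 + 119.30 = 138.60 °C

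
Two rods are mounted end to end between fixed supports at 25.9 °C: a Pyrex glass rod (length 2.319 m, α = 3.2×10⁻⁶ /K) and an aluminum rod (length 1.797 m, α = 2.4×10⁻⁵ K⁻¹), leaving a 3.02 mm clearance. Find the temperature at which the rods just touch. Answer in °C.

T = 85.6 °C

Gap closes when ΔL₁ + ΔL₂ = 3.02 mm = 3.02×10⁻³ m
(α₁L₁ + α₂L₂)ΔT = g
α₁L₁ + α₂L₂ = 3.2×10⁻⁶×2.319 + 2.4×10⁻⁵×1.797 = 5.05488×10⁻⁵ m/K
ΔT = 3.02×10⁻³ / 5.05488×10⁻⁵ = 59.744 K
T = 25.9 + 59.744 = 85.644 °C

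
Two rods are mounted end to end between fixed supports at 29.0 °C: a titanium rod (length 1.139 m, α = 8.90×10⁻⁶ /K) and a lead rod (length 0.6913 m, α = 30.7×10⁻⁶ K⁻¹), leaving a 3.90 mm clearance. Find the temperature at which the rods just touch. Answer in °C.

T = 153 °C

α₁L₁ = 1.01371×10⁻⁵ m/K, α₂L₂ = 2.122291×10⁻⁵ m/K → total 3.136001×10⁻⁵ m/K
ΔT = g/(α₁L₁+α₂L₂) = 3.90×10⁻³ / 3.136001×10⁻⁵ = 124.36 K
T = 29.0 + 124.36 = 153.36 °C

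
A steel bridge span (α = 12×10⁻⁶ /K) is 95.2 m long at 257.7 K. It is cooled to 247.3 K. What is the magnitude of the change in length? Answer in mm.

ΔL = 11.9 mm

|ΔT| = |247.3 − 257.7| = 10.4 K
ΔL = αL₀ΔT = (12×10⁻⁶)(95.2)(10.4) = 1.19×10⁻² m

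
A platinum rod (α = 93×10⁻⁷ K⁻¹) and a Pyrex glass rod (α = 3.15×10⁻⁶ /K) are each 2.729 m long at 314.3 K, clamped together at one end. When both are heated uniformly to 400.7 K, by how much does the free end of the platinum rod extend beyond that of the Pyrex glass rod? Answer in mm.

1.45 mm

ΔT = 86.4 K
platinum: ΔL = 93×10⁻⁷ × 2.729 m × 86.4 = 2.1928×10⁻³ m = 2.1928 mm
Pyrex glass: ΔL = 3.15×10⁻⁶ × 2.729 m × 86.4 = 7.4272×10⁻⁴ m = 0.74272 mm
difference = 2.1928 − 0.74272 = 1.45008 mm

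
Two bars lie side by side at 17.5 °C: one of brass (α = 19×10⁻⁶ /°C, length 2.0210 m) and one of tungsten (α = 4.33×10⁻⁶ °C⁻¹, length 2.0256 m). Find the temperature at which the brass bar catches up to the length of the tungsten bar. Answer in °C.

T = 172.8 °C

L₁(1 + α₁ΔT) = L₂(1 + α₂ΔT) ⇒ ΔT = (L₂ − L₁)/(α₁L₁ − α₂L₂)
L₂ − L₁ = 2.0256 − 2.0210 = 4.60×10⁻³ m
α₁L₁ − α₂L₂ = 19×10⁻⁶×2.0210 − 4.33×10⁻⁶×2.0256 = 2.9628152×10⁻⁵ m/K
ΔT = 4.60×10⁻³ / 2.9628152×10⁻⁵ = 155.258 K
T = 17.5 + 155.258 = 172.758 °C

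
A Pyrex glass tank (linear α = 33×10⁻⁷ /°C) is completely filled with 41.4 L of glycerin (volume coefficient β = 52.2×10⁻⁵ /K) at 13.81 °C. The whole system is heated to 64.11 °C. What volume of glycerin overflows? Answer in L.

1.07 L

The tank also expands: β_container ≈ 3α = 9.9×10⁻⁶ /K
Net overflow = V₀(β_liq − 3α_cont)ΔT
β − 3α = 5.22×10⁻⁴ − 9.9×10⁻⁶ = 5.121×10⁻⁴ /K; ΔT = 50.30 K
ΔV = 41.4 × 5.121×10⁻⁴ × 50.30 = 1.07 L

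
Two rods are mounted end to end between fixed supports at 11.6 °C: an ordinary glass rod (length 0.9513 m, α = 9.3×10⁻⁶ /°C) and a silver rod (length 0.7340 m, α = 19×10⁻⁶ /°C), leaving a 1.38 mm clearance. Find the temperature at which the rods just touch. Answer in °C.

T = 72.1 °C

Gap closes when ΔL₁ + ΔL₂ = 1.38 mm = 1.38×10⁻³ m
(α₁L₁ + α₂L₂)ΔT = g
α₁L₁ + α₂L₂ = 9.3×10⁻⁶×0.9513 + 19×10⁻⁶×0.7340 = 2.279309×10⁻⁵ m/K
ΔT = 1.38×10⁻³ / 2.279309×10⁻⁵ = 60.545 K
T = 11.6 + 60.545 = 72.145 °C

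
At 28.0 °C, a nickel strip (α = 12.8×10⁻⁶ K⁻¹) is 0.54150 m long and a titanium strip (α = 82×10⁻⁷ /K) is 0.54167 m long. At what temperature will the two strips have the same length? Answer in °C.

Equal length when α₁L₁ΔT − α₂L₂ΔT = L₂ − L₁ = 1.70×10⁻⁴ m
α₁L₁ = 6.9312×10⁻⁶, α₂L₂ = 4.441694×10⁻⁶ → Δ(αL) = 2.489506×10⁻⁶ m/K
ΔT = 1.70×10⁻⁴ / 2.489506×10⁻⁶ = 68.2866 K, so T = 28.0 + 68.2866 = 96.2866 °C

T = 96.29 °C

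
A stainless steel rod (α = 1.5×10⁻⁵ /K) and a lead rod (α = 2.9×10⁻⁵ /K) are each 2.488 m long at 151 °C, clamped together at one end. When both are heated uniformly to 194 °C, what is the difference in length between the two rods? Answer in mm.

1.50 mm

ΔT = 43 K
stainless steel: ΔL = 1.5×10⁻⁵ × 2.488 m × 43 = 1.6048×10⁻³ m = 1.6048 mm
lead: ΔL = 2.9×10⁻⁵ × 2.488 m × 43 = 3.1025×10⁻³ m = 3.1025 mm
difference = 3.1025 − 1.6048 = 1.4977 mm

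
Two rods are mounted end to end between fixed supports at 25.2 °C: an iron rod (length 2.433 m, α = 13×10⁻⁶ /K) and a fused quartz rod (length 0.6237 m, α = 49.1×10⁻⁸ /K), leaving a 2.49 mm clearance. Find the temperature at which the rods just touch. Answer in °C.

α₁L₁ = 3.1629×10⁻⁵ m/K, α₂L₂ = 3.062367×10⁻⁷ m/K → total 3.19352367×10⁻⁵ m/K
ΔT = g/(α₁L₁+α₂L₂) = 2.49×10⁻³ / 3.19352367×10⁻⁵ = 77.97 K
T = 25.2 + 77.97 = 103.17 °C

T = 103 °C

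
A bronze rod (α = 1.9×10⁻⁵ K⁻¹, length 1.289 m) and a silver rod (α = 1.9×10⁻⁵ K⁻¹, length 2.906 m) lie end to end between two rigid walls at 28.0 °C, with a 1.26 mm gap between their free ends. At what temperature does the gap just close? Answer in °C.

T = 43.8 °C

α₁L₁ = 2.4491×10⁻⁵ m/K, α₂L₂ = 5.5214×10⁻⁵ m/K → total 7.9705×10⁻⁵ m/K
ΔT = g/(α₁L₁+α₂L₂) = 1.26×10⁻³ / 7.9705×10⁻⁵ = 15.808 K
T = 28.0 + 15.808 = 43.808 °C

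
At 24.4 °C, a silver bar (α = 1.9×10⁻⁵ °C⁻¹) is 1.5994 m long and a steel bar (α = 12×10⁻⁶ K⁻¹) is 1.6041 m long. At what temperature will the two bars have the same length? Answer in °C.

Equal length when α₁L₁ΔT − α₂L₂ΔT = L₂ − L₁ = 4.70×10⁻³ m
α₁L₁ = 3.03886×10⁻⁵, α₂L₂ = 1.92492×10⁻⁵ → Δ(αL) = 1.11394×10⁻⁵ m/K
ΔT = 4.70×10⁻³ / 1.11394×10⁻⁵ = 421.926 K, so T = 24.4 + 421.926 = 446.326 °C

T = 446.3 °C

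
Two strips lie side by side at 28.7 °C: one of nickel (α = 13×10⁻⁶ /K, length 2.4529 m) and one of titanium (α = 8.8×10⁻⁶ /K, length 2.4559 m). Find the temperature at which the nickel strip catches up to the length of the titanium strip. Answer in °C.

Equal length when α₁L₁ΔT − α₂L₂ΔT = L₂ − L₁ = 3.00×10⁻³ m
α₁L₁ = 3.18877×10⁻⁵, α₂L₂ = 2.161192×10⁻⁵ → Δ(αL) = 1.027578×10⁻⁵ m/K
ΔT = 3.00×10⁻³ / 1.027578×10⁻⁵ = 291.949 K, so T = 28.7 + 291.949 = 320.649 °C

T = 320.6 °C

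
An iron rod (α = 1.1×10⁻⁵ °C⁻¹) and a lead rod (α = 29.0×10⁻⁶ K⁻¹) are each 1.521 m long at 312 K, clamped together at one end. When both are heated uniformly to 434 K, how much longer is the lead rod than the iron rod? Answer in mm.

ΔT = 122 K
iron: ΔL = 1.1×10⁻⁵ × 1.521 m × 122 = 2.0412×10⁻³ m = 2.0412 mm
lead: ΔL = 29.0×10⁻⁶ × 1.521 m × 122 = 5.3813×10⁻³ m = 5.3813 mm
difference = 5.3813 − 2.0412 = 3.3401 mm

3.34 mm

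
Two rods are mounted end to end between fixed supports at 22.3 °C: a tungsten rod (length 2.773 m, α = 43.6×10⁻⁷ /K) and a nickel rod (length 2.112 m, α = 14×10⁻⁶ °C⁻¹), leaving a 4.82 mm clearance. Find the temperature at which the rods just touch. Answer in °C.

α₁L₁ = 1.209028×10⁻⁵ m/K, α₂L₂ = 2.9568×10⁻⁵ m/K → total 4.165828×10⁻⁵ m/K
ΔT = g/(α₁L₁+α₂L₂) = 4.82×10⁻³ / 4.165828×10⁻⁵ = 115.70 K
T = 22.3 + 115.70 = 138.00 °C

T = 138 °C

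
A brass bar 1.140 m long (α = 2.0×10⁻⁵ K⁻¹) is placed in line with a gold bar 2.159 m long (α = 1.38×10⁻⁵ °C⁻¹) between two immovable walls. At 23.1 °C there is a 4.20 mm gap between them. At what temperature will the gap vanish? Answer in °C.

T = 103 °C

Gap closes when ΔL₁ + ΔL₂ = 4.20 mm = 4.20×10⁻³ m
(α₁L₁ + α₂L₂)ΔT = g
α₁L₁ + α₂L₂ = 2.0×10⁻⁵×1.140 + 1.38×10⁻⁵×2.159 = 5.25942×10⁻⁵ m/K
ΔT = 4.20×10⁻³ / 5.25942×10⁻⁵ = 79.86 K
T = 23.1 + 79.86 = 102.96 °C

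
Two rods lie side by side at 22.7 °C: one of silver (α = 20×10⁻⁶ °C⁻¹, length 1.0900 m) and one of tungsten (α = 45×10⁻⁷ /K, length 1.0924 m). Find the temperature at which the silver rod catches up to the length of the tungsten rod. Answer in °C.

T = 164.8 °C

Equal length when α₁L₁ΔT − α₂L₂ΔT = L₂ − L₁ = 2.40×10⁻³ m
α₁L₁ = 2.180×10⁻⁵, α₂L₂ = 4.9158×10⁻⁶ → Δ(αL) = 1.68842×10⁻⁵ m/K
ΔT = 2.40×10⁻³ / 1.68842×10⁻⁵ = 142.145 K, so T = 22.7 + 142.145 = 164.845 °C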